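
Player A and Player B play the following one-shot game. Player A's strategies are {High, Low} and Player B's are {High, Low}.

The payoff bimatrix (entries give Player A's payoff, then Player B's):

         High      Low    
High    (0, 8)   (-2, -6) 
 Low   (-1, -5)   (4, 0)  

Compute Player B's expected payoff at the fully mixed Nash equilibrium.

-30/19

First find x, the probability Player A plays High, from Player B's indifference between High and Low: 8x − 5(1−x) = −6x, giving x = 5/19.
Since Player B is indifferent in equilibrium, Player B's expected payoff equals the payoff from either column against (5/19, 14/19). Using High: 8(5/19) − 5(14/19) = -30/19.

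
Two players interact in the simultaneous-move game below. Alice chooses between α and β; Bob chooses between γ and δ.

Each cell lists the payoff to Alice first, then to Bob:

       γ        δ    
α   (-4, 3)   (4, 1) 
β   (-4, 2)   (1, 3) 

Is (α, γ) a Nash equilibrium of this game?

Yes

At (α, γ), Alice earns -4; switching to β would give -4, so Alice has no profitable deviation.
Bob earns 3; switching to δ would give 1, so Bob has no profitable deviation.
Neither player can gain by a unilateral deviation, so this profile is a Nash equilibrium.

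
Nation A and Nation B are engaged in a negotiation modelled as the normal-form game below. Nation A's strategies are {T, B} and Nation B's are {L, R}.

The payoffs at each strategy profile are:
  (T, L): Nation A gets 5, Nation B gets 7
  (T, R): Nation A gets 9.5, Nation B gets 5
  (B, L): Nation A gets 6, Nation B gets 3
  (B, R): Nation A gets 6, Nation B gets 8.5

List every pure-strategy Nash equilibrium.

none

(T, L): Nation A prefers B (6 > 5) — not an equilibrium.
(T, R): Nation B prefers L (7 > 5) — not an equilibrium.
(B, L): Nation B prefers R (8.5 > 3) — not an equilibrium.
(B, R): Nation A prefers T (9.5 > 6) — not an equilibrium.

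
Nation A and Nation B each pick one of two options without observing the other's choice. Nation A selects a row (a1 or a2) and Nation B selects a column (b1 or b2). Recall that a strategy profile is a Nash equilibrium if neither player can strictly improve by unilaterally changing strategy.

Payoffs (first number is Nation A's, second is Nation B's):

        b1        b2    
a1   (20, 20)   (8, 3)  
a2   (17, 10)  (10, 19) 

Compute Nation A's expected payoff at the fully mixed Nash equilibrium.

64/5

First find y, the probability Nation B plays b1, from Nation A's indifference between a1 and a2: 20y + 8(1−y) = 17y + 10(1−y), giving y = 2/5.
Since Nation A is indifferent in equilibrium, Nation A's expected payoff equals the payoff from either row against (2/5, 3/5). Using a1: 20(2/5) + 8(3/5) = 64/5.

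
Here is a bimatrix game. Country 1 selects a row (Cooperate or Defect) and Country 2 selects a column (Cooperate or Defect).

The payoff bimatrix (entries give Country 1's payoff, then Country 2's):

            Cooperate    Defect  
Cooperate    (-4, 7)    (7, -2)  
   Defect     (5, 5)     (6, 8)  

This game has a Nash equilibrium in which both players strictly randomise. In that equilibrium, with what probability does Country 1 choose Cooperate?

Let x be the probability that Country 1 plays Cooperate. In a completely mixed equilibrium, Country 2 must be indifferent between Cooperate and Defect.
Country 2's expected payoff from Cooperate is 7x + 5(1−x); from Defect it is −2x + 8(1−x).
Setting these equal: 2x + 5 = −10x + 8, so x = 1/4.

1/4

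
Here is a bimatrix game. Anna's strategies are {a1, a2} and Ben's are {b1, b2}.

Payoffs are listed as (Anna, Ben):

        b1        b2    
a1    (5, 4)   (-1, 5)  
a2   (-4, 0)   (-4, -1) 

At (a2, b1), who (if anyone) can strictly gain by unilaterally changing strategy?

Anna

Anna at (a2, b1) earns -4; deviating to a1 yields 5 — a strict improvement.
Ben earns 0; deviating to b2 yields -1 — not better.
Only Anna has a strictly profitable deviation.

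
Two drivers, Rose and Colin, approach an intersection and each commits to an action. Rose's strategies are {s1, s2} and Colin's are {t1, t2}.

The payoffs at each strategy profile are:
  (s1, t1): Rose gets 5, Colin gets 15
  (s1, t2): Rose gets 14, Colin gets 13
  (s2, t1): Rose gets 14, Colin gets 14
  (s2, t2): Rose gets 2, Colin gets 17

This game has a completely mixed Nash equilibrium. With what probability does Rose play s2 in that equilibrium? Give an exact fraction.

Let r be the probability that Rose plays s1. In a completely mixed equilibrium, Colin must be indifferent between t1 and t2.
Colin's expected payoff from t1 is 15r + 14(1−r); from t2 it is 13r + 17(1−r).
Setting these equal: r + 14 = −4r + 17, so r = 3/5.
Therefore Rose plays s2 with probability 1 − 3/5 = 2/5.

2/5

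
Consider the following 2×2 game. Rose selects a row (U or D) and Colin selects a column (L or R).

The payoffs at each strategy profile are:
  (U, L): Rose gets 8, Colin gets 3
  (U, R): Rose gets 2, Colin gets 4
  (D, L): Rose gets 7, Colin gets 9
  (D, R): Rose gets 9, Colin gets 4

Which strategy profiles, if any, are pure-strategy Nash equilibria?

none

(U, L): Colin prefers R (4 > 3) — not an equilibrium.
(U, R): Rose prefers D (9 > 2) — not an equilibrium.
(D, L): Rose prefers U (8 > 7) — not an equilibrium.
(D, R): Colin prefers L (9 > 4) — not an equilibrium.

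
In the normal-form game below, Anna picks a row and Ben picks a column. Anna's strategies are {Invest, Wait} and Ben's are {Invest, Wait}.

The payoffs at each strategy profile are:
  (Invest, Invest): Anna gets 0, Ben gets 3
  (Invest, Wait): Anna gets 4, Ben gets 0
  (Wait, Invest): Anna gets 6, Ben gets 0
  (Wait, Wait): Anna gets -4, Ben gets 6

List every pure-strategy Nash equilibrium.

none

(Invest, Invest): Anna prefers Wait (6 > 0) — not an equilibrium.
(Invest, Wait): Ben prefers Invest (3 > 0) — not an equilibrium.
(Wait, Invest): Ben prefers Wait (6 > 0) — not an equilibrium.
(Wait, Wait): Anna prefers Invest (4 > -4) — not an equilibrium.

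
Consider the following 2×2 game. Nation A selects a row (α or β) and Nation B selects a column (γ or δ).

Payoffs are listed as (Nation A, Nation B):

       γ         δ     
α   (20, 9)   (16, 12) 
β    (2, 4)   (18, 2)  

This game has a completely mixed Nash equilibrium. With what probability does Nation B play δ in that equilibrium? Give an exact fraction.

Let c be the probability that Nation B plays γ. In a completely mixed equilibrium, Nation A must be indifferent between α and β.
Nation A's expected payoff from α is 20c + 16(1−c); from β it is 2c + 18(1−c).
Setting these equal: 4c + 16 = −16c + 18, so c = 1/10.
Therefore Nation B plays δ with probability 1 − 1/10 = 9/10.

9/10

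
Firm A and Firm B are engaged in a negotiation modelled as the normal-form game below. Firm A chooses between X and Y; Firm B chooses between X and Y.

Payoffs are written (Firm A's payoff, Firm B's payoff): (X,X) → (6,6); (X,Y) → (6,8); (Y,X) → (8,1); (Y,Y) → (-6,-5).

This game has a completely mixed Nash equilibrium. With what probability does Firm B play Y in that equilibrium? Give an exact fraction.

Let q be the probability that Firm B plays X. In a completely mixed equilibrium, Firm A must be indifferent between X and Y.
Firm A's expected payoff from X is 6q + 6(1−q); from Y it is 8q − 6(1−q).
Setting these equal: 6 = 14q − 6, so q = 6/7.
Therefore Firm B plays Y with probability 1 − 6/7 = 1/7.

1/7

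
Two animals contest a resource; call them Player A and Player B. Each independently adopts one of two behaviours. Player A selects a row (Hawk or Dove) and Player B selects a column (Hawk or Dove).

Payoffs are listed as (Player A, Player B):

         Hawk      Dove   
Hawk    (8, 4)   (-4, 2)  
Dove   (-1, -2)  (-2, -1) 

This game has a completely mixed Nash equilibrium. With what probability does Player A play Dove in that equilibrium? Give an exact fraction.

2/3

Let r be the probability that Player A plays Hawk. In a completely mixed equilibrium, Player B must be indifferent between Hawk and Dove.
Player B's expected payoff from Hawk is 4r − 2(1−r); from Dove it is 2r − (1−r).
Setting these equal: 6r − 2 = 3r − 1, so r = 1/3.
Therefore Player A plays Dove with probability 1 − 1/3 = 2/3.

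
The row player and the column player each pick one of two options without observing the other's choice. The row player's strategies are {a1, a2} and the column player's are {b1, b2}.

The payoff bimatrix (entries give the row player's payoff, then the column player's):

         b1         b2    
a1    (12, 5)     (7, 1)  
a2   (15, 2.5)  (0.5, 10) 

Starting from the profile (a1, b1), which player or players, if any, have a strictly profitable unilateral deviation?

The row player

The row player at (a1, b1) earns 12; deviating to a2 yields 15 — a strict improvement.
The column player earns 5; deviating to b2 yields 1 — not better.
Only the row player has a strictly profitable deviation.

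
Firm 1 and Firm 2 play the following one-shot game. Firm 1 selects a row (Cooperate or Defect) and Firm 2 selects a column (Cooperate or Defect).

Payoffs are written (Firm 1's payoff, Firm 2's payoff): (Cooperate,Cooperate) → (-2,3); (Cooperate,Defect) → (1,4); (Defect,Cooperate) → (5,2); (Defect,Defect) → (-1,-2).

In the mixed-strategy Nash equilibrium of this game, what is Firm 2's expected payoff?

First find p, the probability Firm 1 plays Cooperate, from Firm 2's indifference between Cooperate and Defect: 3p + 2(1−p) = 4p − 2(1−p), giving p = 4/5.
Since Firm 2 is indifferent in equilibrium, Firm 2's expected payoff equals the payoff from either column against (4/5, 1/5). Using Cooperate: 3(4/5) + 2(1/5) = 14/5.

14/5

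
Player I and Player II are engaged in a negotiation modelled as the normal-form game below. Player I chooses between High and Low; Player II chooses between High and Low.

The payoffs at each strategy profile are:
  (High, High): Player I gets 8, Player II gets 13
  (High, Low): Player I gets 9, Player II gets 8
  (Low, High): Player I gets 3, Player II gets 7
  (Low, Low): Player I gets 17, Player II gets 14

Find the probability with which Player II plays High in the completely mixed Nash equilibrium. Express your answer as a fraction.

8/13

Let c be the probability that Player II plays High. In a completely mixed equilibrium, Player I must be indifferent between High and Low.
Player I's expected payoff from High is 8c + 9(1−c); from Low it is 3c + 17(1−c).
Setting these equal: −c + 9 = −14c + 17, so c = 8/13.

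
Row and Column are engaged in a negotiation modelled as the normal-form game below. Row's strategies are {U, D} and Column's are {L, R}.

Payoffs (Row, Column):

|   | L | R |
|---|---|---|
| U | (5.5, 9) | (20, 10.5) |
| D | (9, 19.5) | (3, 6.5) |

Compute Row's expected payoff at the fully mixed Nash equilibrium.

First find q, the probability Column plays L, from Row's indifference between U and D: 5.5q + 20(1−q) = 9q + 3(1−q), giving q = 34/41.
Since Row is indifferent in equilibrium, Row's expected payoff equals the payoff from either row against (34/41, 7/41). Using U: 5.5(34/41) + 20(7/41) = 327/41.

327/41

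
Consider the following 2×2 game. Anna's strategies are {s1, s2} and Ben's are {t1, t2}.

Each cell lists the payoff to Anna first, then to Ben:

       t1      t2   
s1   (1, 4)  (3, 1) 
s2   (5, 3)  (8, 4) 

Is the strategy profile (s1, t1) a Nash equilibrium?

At (s1, t1), Anna earns 1; switching to s2 would give 5, so Anna would deviate.
Ben earns 4; switching to t2 would give 1, so Ben has no profitable deviation.
Since at least one player can profitably deviate, this is not a Nash equilibrium.

No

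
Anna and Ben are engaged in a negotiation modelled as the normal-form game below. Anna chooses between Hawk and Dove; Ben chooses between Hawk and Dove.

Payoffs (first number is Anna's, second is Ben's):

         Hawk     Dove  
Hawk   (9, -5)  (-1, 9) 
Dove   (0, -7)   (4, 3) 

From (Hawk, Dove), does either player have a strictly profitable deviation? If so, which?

Anna

Anna at (Hawk, Dove) earns -1; deviating to Dove yields 4 — a strict improvement.
Ben earns 9; deviating to Hawk yields -5 — not better.
Only Anna has a strictly profitable deviation.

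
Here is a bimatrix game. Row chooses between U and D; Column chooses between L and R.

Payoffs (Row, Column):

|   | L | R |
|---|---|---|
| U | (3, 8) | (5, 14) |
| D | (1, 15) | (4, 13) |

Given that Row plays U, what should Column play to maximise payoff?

R

Against U, Column earns 8 from L and 14 from R.
So R is the best response.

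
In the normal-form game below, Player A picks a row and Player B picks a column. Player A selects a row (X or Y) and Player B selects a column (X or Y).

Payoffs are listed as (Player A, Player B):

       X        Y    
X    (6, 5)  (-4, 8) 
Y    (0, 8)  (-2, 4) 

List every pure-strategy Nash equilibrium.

none

(X, X): Player B prefers Y (8 > 5) — not an equilibrium.
(X, Y): Player A prefers Y (-2 > -4) — not an equilibrium.
(Y, X): Player A prefers X (6 > 0) — not an equilibrium.
(Y, Y): Player B prefers X (8 > 4) — not an equilibrium.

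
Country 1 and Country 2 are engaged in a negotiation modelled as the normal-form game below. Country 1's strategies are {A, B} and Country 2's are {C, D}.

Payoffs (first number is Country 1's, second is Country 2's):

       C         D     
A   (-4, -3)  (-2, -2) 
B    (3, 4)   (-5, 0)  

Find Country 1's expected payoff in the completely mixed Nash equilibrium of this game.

First find y, the probability Country 2 plays C, from Country 1's indifference between A and B: −4y − 2(1−y) = 3y − 5(1−y), giving y = 3/10.
Since Country 1 is indifferent in equilibrium, Country 1's expected payoff equals the payoff from either row against (3/10, 7/10). Using A: −4(3/10) − 2(7/10) = -13/5.

-13/5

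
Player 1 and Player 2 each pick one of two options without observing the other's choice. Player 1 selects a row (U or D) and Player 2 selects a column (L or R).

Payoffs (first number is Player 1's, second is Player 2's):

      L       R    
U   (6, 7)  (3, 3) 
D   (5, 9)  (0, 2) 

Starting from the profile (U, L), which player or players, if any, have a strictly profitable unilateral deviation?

Neither

Player 1 at (U, L) earns 6; deviating to D yields 5 — not better.
Player 2 earns 7; deviating to R yields 3 — not better.
Neither player can strictly improve; the profile is a Nash equilibrium.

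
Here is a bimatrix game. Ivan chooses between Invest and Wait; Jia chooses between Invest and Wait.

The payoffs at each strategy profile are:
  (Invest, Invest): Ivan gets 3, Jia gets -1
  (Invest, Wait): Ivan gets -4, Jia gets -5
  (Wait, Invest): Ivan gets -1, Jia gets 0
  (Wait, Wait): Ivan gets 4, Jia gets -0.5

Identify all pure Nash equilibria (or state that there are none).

(Invest, Invest): Ivan gets 3 ≥ -1 from Wait, and Jia gets -1 ≥ -5 from Wait — Nash equilibrium.
(Invest, Wait): Ivan prefers Wait (4 > -4); Jia prefers Invest (-1 > -5) — not an equilibrium.
(Wait, Invest): Ivan prefers Invest (3 > -1) — not an equilibrium.
(Wait, Wait): Jia prefers Invest (0 > -0.5) — not an equilibrium.

(Invest, Invest)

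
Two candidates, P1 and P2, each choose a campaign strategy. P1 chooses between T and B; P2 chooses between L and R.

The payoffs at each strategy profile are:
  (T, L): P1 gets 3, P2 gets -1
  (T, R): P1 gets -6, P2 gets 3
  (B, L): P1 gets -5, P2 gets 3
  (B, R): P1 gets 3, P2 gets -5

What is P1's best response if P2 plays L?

T

Against L, P1 earns 3 from T and -5 from B.
So T is the best response.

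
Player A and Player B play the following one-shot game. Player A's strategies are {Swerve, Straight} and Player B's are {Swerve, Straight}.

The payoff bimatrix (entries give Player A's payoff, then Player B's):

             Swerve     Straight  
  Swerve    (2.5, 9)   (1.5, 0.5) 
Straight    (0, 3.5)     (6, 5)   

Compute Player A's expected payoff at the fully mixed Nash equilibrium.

First find y, the probability Player B plays Swerve, from Player A's indifference between Swerve and Straight: 2.5y + 1.5(1−y) = 6(1−y), giving y = 9/14.
Since Player A is indifferent in equilibrium, Player A's expected payoff equals the payoff from either row against (9/14, 5/14). Using Swerve: 2.5(9/14) + 1.5(5/14) = 15/7.

15/7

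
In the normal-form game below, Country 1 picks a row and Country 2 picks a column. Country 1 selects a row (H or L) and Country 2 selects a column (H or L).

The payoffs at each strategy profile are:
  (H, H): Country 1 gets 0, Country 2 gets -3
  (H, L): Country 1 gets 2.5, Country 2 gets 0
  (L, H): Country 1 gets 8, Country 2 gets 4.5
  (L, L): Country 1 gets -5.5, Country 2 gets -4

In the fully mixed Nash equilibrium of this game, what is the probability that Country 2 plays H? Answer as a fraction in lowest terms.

1/2

Let q be the probability that Country 2 plays H. In a completely mixed equilibrium, Country 1 must be indifferent between H and L.
Country 1's expected payoff from H is 2.5(1−q); from L it is 8q − 5.5(1−q).
Setting these equal: −2.5q + 2.5 = 13.5q − 5.5, so q = 1/2.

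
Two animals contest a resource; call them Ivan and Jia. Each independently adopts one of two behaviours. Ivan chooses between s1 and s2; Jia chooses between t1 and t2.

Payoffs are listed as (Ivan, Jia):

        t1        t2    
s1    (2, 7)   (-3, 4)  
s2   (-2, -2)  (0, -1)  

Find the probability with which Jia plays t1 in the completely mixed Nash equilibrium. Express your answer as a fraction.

3/7

Let y be the probability that Jia plays t1. In a completely mixed equilibrium, Ivan must be indifferent between s1 and s2.
Ivan's expected payoff from s1 is 2y − 3(1−y); from s2 it is −2y.
Setting these equal: 5y − 3 = −2y, so y = 3/7.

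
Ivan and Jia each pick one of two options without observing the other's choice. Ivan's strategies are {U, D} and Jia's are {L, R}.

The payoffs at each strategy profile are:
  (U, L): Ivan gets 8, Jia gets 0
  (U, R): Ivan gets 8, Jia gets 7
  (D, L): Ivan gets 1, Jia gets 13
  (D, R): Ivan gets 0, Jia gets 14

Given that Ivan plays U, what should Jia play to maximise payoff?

Against U, Jia earns 0 from L and 7 from R.
So R is the best response.

R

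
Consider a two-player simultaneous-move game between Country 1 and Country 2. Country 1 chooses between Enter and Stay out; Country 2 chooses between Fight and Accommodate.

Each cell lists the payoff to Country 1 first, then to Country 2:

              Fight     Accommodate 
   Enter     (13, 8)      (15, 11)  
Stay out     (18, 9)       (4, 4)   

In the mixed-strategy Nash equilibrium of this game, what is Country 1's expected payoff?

109/8

First find q, the probability Country 2 plays Fight, from Country 1's indifference between Enter and Stay out: 13q + 15(1−q) = 18q + 4(1−q), giving q = 11/16.
Since Country 1 is indifferent in equilibrium, Country 1's expected payoff equals the payoff from either row against (11/16, 5/16). Using Enter: 13(11/16) + 15(5/16) = 109/8.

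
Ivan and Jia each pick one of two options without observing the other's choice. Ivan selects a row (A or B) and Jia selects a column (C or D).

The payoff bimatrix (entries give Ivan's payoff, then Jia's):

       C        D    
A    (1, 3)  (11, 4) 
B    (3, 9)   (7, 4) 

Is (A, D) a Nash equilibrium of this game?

Yes

At (A, D), Ivan earns 11; switching to B would give 7, so Ivan has no profitable deviation.
Jia earns 4; switching to C would give 3, so Jia has no profitable deviation.
Neither player can gain by a unilateral deviation, so this profile is a Nash equilibrium.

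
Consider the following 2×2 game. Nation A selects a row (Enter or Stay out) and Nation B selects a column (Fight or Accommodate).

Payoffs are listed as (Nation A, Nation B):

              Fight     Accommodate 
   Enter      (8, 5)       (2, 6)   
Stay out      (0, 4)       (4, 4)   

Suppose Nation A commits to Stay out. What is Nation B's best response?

Against Stay out, Nation B earns 4 from Fight and 4 from Accommodate.
So either strategy is a best response.

either — both Fight and Accommodate are best responses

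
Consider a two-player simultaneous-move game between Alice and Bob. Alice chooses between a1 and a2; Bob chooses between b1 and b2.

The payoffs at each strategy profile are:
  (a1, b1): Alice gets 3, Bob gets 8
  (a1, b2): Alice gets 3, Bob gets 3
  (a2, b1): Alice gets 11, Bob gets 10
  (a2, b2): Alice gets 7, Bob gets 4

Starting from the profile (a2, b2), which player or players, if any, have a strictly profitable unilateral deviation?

Bob

Alice at (a2, b2) earns 7; deviating to a1 yields 3 — not better.
Bob earns 4; deviating to b1 yields 10 — a strict improvement.
Only Bob has a strictly profitable deviation.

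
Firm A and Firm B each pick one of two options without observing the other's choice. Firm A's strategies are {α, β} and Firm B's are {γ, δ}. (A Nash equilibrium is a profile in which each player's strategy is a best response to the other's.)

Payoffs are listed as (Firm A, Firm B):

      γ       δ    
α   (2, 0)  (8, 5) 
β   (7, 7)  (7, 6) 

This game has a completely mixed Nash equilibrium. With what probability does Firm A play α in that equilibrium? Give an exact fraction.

1/6

Let r be the probability that Firm A plays α. In a completely mixed equilibrium, Firm B must be indifferent between γ and δ.
Firm B's expected payoff from γ is 7(1−r); from δ it is 5r + 6(1−r).
Setting these equal: −7r + 7 = −r + 6, so r = 1/6.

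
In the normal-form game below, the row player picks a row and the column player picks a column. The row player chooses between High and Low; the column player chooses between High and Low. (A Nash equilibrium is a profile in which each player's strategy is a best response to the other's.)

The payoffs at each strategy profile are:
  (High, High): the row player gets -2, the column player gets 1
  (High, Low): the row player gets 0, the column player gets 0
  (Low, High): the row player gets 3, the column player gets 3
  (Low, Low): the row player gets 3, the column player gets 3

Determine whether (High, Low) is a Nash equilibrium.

No

At (High, Low), the row player earns 0; switching to Low would give 3, so the row player would deviate.
The column player earns 0; switching to High would give 1, so the column player would deviate.
Since at least one player can profitably deviate, this is not a Nash equilibrium.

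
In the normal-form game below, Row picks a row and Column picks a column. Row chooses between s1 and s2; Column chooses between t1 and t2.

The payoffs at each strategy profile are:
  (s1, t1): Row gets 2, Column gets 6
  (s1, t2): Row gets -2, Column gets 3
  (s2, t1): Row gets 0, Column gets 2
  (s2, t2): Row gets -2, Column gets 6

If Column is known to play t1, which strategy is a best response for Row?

s1

Against t1, Row earns 2 from s1 and 0 from s2.
So s1 is the best response.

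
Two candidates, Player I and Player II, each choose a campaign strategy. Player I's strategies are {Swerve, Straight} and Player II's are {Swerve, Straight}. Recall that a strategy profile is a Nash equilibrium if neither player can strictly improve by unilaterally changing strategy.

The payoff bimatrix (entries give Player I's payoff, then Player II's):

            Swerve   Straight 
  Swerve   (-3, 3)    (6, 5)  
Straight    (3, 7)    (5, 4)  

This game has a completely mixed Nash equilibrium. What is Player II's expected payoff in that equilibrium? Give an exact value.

First find x, the probability Player I plays Swerve, from Player II's indifference between Swerve and Straight: 3x + 7(1−x) = 5x + 4(1−x), giving x = 3/5.
Since Player II is indifferent in equilibrium, Player II's expected payoff equals the payoff from either column against (3/5, 2/5). Using Swerve: 3(3/5) + 7(2/5) = 23/5.

23/5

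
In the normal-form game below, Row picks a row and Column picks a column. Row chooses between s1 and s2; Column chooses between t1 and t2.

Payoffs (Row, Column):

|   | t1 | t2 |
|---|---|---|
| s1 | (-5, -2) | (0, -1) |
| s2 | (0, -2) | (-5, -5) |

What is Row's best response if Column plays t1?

Against t1, Row earns -5 from s1 and 0 from s2.
So s2 is the best response.

s2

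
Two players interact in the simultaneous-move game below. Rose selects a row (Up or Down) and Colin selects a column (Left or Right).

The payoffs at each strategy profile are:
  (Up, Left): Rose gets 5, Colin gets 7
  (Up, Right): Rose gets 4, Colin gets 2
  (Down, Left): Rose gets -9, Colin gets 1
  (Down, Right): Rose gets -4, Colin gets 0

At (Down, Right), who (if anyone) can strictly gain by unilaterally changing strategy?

Rose at (Down, Right) earns -4; deviating to Up yields 4 — a strict improvement.
Colin earns 0; deviating to Left yields 1 — a strict improvement.
Both Rose and Colin have strictly profitable deviations.

Both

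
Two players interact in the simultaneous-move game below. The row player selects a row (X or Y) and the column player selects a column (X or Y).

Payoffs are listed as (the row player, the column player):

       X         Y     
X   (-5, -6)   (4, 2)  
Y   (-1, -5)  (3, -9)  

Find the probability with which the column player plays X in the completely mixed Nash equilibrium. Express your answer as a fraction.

Let q be the probability that the column player plays X. In a completely mixed equilibrium, the row player must be indifferent between X and Y.
The row player's expected payoff from X is −5q + 4(1−q); from Y it is −q + 3(1−q).
Setting these equal: −9q + 4 = −4q + 3, so q = 1/5.

1/5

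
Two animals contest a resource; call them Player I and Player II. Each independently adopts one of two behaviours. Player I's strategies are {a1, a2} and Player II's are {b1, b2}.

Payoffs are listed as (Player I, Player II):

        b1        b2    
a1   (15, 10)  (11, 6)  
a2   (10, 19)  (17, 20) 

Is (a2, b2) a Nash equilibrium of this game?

At (a2, b2), Player I earns 17; switching to a1 would give 11, so Player I has no profitable deviation.
Player II earns 20; switching to b1 would give 19, so Player II has no profitable deviation.
Neither player can gain by a unilateral deviation, so this profile is a Nash equilibrium.

Yes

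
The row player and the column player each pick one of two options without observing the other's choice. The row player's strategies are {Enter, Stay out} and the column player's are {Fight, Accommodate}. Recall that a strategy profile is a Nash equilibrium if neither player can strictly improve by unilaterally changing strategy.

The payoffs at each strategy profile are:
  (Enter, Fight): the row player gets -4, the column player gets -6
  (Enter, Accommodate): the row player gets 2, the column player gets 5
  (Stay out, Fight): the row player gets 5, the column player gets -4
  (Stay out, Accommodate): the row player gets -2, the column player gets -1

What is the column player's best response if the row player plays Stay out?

Accommodate

Against Stay out, the column player earns -4 from Fight and -1 from Accommodate.
So Accommodate is the best response.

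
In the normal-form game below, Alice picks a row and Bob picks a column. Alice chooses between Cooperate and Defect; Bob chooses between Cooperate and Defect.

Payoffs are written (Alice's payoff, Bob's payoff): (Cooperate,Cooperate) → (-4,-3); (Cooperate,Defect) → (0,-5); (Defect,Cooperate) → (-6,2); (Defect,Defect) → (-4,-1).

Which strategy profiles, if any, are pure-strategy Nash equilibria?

(Cooperate, Cooperate)

(Cooperate, Cooperate): Alice gets -4 ≥ -6 from Defect, and Bob gets -3 ≥ -5 from Defect — Nash equilibrium.
(Cooperate, Defect): Bob prefers Cooperate (-3 > -5) — not an equilibrium.
(Defect, Cooperate): Alice prefers Cooperate (-4 > -6) — not an equilibrium.
(Defect, Defect): Alice prefers Cooperate (0 > -4); Bob prefers Cooperate (2 > -1) — not an equilibrium.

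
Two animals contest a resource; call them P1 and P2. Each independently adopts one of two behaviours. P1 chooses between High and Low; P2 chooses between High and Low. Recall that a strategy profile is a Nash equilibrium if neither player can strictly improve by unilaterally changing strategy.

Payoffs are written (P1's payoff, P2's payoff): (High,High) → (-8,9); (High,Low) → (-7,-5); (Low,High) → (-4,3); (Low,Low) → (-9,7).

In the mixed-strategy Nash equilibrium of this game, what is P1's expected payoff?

-22/3

First find y, the probability P2 plays High, from P1's indifference between High and Low: −8y − 7(1−y) = −4y − 9(1−y), giving y = 1/3.
Since P1 is indifferent in equilibrium, P1's expected payoff equals the payoff from either row against (1/3, 2/3). Using High: −8(1/3) − 7(2/3) = -22/3.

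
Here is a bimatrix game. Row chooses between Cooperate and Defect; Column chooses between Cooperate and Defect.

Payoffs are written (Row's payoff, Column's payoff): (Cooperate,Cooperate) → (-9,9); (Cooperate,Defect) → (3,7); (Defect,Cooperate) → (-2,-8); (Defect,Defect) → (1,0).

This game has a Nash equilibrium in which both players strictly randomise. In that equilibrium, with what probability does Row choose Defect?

Let r be the probability that Row plays Cooperate. In a completely mixed equilibrium, Column must be indifferent between Cooperate and Defect.
Column's expected payoff from Cooperate is 9r − 8(1−r); from Defect it is 7r.
Setting these equal: 17r − 8 = 7r, so r = 4/5.
Therefore Row plays Defect with probability 1 − 4/5 = 1/5.

1/5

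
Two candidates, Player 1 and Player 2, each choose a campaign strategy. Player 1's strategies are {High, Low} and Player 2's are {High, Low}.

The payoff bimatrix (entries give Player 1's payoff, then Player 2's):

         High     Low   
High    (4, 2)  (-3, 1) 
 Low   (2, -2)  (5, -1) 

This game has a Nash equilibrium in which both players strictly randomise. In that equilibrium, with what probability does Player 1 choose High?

Let r be the probability that Player 1 plays High. In a completely mixed equilibrium, Player 2 must be indifferent between High and Low.
Player 2's expected payoff from High is 2r − 2(1−r); from Low it is r − (1−r).
Setting these equal: 4r − 2 = 2r − 1, so r = 1/2.

1/2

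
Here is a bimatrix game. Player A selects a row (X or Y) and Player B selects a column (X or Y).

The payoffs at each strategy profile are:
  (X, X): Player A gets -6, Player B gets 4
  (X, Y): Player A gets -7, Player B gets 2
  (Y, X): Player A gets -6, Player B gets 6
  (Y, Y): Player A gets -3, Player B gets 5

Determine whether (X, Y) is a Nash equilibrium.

No

At (X, Y), Player A earns -7; switching to Y would give -3, so Player A would deviate.
Player B earns 2; switching to X would give 4, so Player B would deviate.
Since at least one player can profitably deviate, this is not a Nash equilibrium.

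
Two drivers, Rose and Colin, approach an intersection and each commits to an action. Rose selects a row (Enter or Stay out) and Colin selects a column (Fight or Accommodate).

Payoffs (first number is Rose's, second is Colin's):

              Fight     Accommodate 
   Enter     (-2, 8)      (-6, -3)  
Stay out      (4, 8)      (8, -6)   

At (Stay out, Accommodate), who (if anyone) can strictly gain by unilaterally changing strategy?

Rose at (Stay out, Accommodate) earns 8; deviating to Enter yields -6 — not better.
Colin earns -6; deviating to Fight yields 8 — a strict improvement.
Only Colin has a strictly profitable deviation.

Colin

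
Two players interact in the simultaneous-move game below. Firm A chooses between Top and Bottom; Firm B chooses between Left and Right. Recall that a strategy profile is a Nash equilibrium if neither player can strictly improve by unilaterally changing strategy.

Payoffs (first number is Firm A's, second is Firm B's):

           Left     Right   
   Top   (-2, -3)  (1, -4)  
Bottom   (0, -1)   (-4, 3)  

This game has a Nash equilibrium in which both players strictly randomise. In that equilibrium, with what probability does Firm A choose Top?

Let p be the probability that Firm A plays Top. In a completely mixed equilibrium, Firm B must be indifferent between Left and Right.
Firm B's expected payoff from Left is −3p − (1−p); from Right it is −4p + 3(1−p).
Setting these equal: −2p − 1 = −7p + 3, so p = 4/5.

4/5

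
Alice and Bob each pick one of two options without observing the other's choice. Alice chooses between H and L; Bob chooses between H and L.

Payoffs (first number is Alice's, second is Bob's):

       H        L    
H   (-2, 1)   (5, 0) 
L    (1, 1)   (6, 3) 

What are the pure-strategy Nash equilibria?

(H, H): Alice prefers L (1 > -2) — not an equilibrium.
(H, L): Alice prefers L (6 > 5); Bob prefers H (1 > 0) — not an equilibrium.
(L, H): Bob prefers L (3 > 1) — not an equilibrium.
(L, L): Alice gets 6 ≥ 5 from H, and Bob gets 3 ≥ 1 from H — Nash equilibrium.

(L, L)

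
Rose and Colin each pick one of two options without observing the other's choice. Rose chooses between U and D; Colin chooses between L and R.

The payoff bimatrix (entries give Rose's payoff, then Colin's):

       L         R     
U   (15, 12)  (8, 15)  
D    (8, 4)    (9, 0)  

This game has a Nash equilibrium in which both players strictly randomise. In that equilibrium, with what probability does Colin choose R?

Let q be the probability that Colin plays L. In a completely mixed equilibrium, Rose must be indifferent between U and D.
Rose's expected payoff from U is 15q + 8(1−q); from D it is 8q + 9(1−q).
Setting these equal: 7q + 8 = −q + 9, so q = 1/8.
Therefore Colin plays R with probability 1 − 1/8 = 7/8.

7/8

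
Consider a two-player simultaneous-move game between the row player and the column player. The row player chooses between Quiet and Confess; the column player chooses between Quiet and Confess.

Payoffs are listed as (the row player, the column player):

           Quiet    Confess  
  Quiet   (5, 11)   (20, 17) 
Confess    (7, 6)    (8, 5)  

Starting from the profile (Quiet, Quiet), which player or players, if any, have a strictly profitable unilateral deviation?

The row player at (Quiet, Quiet) earns 5; deviating to Confess yields 7 — a strict improvement.
The column player earns 11; deviating to Confess yields 17 — a strict improvement.
Both the row player and the column player have strictly profitable deviations.

Both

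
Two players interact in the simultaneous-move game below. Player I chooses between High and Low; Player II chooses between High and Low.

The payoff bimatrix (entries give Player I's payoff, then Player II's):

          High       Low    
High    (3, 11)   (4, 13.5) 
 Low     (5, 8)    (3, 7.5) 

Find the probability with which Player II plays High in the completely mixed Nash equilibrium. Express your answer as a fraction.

Let y be the probability that Player II plays High. In a completely mixed equilibrium, Player I must be indifferent between High and Low.
Player I's expected payoff from High is 3y + 4(1−y); from Low it is 5y + 3(1−y).
Setting these equal: −y + 4 = 2y + 3, so y = 1/3.

1/3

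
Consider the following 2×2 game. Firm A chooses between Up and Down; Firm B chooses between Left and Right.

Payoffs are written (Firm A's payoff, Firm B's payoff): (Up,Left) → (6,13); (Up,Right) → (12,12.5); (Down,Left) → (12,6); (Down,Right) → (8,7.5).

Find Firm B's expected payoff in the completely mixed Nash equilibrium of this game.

45/4

First find x, the probability Firm A plays Up, from Firm B's indifference between Left and Right: 13x + 6(1−x) = 12.5x + 7.5(1−x), giving x = 3/4.
Since Firm B is indifferent in equilibrium, Firm B's expected payoff equals the payoff from either column against (3/4, 1/4). Using Left: 13(3/4) + 6(1/4) = 45/4.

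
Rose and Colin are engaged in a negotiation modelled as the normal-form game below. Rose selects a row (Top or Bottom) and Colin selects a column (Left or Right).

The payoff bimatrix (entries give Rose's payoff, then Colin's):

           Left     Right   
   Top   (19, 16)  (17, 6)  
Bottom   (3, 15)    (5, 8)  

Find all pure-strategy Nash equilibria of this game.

(Top, Left)

(Top, Left): Rose gets 19 ≥ 3 from Bottom, and Colin gets 16 ≥ 6 from Right — Nash equilibrium.
(Top, Right): Colin prefers Left (16 > 6) — not an equilibrium.
(Bottom, Left): Rose prefers Top (19 > 3) — not an equilibrium.
(Bottom, Right): Rose prefers Top (17 > 5); Colin prefers Left (15 > 8) — not an equilibrium.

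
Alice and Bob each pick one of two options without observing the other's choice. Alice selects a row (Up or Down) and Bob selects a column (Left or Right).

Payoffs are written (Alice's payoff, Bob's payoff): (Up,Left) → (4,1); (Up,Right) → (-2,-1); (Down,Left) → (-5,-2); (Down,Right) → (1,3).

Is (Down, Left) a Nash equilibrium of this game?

At (Down, Left), Alice earns -5; switching to Up would give 4, so Alice would deviate.
Bob earns -2; switching to Right would give 3, so Bob would deviate.
Since at least one player can profitably deviate, this is not a Nash equilibrium.

No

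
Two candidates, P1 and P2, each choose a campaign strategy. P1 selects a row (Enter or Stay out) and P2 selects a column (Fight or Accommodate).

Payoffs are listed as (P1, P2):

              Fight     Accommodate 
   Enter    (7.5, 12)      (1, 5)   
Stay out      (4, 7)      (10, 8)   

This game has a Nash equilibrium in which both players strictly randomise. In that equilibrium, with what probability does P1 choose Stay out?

Let x be the probability that P1 plays Enter. In a completely mixed equilibrium, P2 must be indifferent between Fight and Accommodate.
P2's expected payoff from Fight is 12x + 7(1−x); from Accommodate it is 5x + 8(1−x).
Setting these equal: 5x + 7 = −3x + 8, so x = 1/8.
Therefore P1 plays Stay out with probability 1 − 1/8 = 7/8.

7/8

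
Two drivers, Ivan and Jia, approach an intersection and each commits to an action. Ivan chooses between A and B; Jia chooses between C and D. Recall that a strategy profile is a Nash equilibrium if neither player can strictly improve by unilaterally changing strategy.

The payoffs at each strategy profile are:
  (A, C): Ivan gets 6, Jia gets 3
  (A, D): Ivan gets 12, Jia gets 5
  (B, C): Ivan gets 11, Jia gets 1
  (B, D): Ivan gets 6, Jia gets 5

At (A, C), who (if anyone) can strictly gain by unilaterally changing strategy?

Ivan at (A, C) earns 6; deviating to B yields 11 — a strict improvement.
Jia earns 3; deviating to D yields 5 — a strict improvement.
Both Ivan and Jia have strictly profitable deviations.

Both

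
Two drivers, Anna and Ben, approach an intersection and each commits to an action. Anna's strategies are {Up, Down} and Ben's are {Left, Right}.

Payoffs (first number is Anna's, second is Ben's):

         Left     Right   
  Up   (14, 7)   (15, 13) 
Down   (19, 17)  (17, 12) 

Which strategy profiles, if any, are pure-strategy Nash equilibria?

(Up, Left): Anna prefers Down (19 > 14); Ben prefers Right (13 > 7) — not an equilibrium.
(Up, Right): Anna prefers Down (17 > 15) — not an equilibrium.
(Down, Left): Anna gets 19 ≥ 14 from Up, and Ben gets 17 ≥ 12 from Right — Nash equilibrium.
(Down, Right): Ben prefers Left (17 > 12) — not an equilibrium.

(Down, Left)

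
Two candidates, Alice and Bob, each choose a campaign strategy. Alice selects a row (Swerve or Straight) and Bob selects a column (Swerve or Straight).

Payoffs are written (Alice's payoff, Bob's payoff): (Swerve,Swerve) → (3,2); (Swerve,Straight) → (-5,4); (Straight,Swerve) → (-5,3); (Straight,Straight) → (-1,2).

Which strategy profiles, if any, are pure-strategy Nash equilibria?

none

(Swerve, Swerve): Bob prefers Straight (4 > 2) — not an equilibrium.
(Swerve, Straight): Alice prefers Straight (-1 > -5) — not an equilibrium.
(Straight, Swerve): Alice prefers Swerve (3 > -5) — not an equilibrium.
(Straight, Straight): Bob prefers Swerve (3 > 2) — not an equilibrium.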